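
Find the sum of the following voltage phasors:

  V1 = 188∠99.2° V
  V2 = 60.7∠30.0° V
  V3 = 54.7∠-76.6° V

Step 1 — Convert each phasor to rectangular form:
  V1 = 188·(cos(99.2°) + j·sin(99.2°)) = -30.06 + j185.6 V
  V2 = 60.7·(cos(30.0°) + j·sin(30.0°)) = 52.57 + j30.35 V
  V3 = 54.7·(cos(-76.6°) + j·sin(-76.6°)) = 12.68 - j53.21 V
Step 2 — Sum components: V_total = 35.19 + j162.7 V.
Step 3 — Convert to polar: |V_total| = 166.5 V, ∠V_total = 77.8°.

V_total = 166.5∠77.8° V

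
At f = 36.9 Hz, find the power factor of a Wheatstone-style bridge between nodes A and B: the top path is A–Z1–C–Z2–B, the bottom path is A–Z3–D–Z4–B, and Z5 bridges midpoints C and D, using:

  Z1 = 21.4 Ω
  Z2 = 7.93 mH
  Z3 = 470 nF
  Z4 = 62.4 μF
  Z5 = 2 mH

Step 1 — Angular frequency: ω = 2π·f = 2π·36.9 = 231.8 rad/s.
Step 2 — Component impedances:
  Z1: Z = R = 21.4 Ω
  Z2: Z = jωL = j·231.8·0.00793 = 0 + j1.839 Ω
  Z3: Z = 1/(jωC) = -j/(ω·C) = 0 - j9177 Ω
  Z4: Z = 1/(jωC) = -j/(ω·C) = 0 - j69.12 Ω
  Z5: Z = jωL = j·231.8·0.002 = 0 + j0.4637 Ω
Step 3 — Bridge requires nodal analysis (the Z5 bridge couples midpoints C and D, so the two paths cannot be reduced to a simple series/parallel combination). Setting node B to ground and injecting 1 A at node A, the 3-node admittance system at A, C, D solves to V_A = Z_AB = 21.4 + j1.839 Ω = 21.48∠4.9° Ω.
Step 4 — Power factor: PF = cos(φ) = Re(Z)/|Z| = 21.4/21.48 = 0.9963.
Step 5 — Type: Im(Z) = 1.839 ⇒ lagging (phase φ = 4.9°).

PF = 0.9963 (lagging, φ = 4.9°)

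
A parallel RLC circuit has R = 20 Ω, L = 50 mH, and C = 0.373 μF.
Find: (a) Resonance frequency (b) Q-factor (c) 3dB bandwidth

Step 1 — Resonance: ω₀ = 1/√(LC) = 1/√(0.05·3.73e-07) = 7323 rad/s.
Step 2 — f₀ = ω₀/(2π) = 1165 Hz.
Step 3 — Parallel Q: Q = R/(ω₀L) = 20/(7323·0.05) = 0.05463.
Step 4 — Bandwidth: Δω = ω₀/Q = 1.34e+05 rad/s; BW = Δω/(2π) = 2.133e+04 Hz.

(a) f₀ = 1165 Hz  (b) Q = 0.05463  (c) BW = 2.133e+04 Hz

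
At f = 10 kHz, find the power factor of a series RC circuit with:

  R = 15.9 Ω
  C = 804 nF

Step 1 — Angular frequency: ω = 2π·f = 2π·1e+04 = 6.283e+04 rad/s.
Step 2 — Component impedances:
  R: Z = R = 15.9 Ω
  C: Z = 1/(jωC) = -j/(ω·C) = 0 - j19.8 Ω
Step 3 — Series combination: Z_total = R + C = 15.9 - j19.8 Ω = 25.39∠-51.2° Ω.
Step 4 — Power factor: PF = cos(φ) = Re(Z)/|Z| = 15.9/25.39 = 0.6262.
Step 5 — Type: Im(Z) = -19.8 ⇒ leading (phase φ = -51.2°).

PF = 0.6262 (leading, φ = -51.2°)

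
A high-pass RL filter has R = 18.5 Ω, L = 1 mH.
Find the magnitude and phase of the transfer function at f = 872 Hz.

Step 1 — Angular frequency: ω = 2π·872 = 5479 rad/s.
Step 2 — Transfer function: H(jω) = jωL/(R + jωL).
Step 3 — Numerator jωL = j·5.479; denominator R + jωL = 18.5 + j5.479.
Step 4 — H = 0.08064 + j0.2723.
Step 5 — Magnitude: |H| = 0.284 (-10.9 dB); phase: φ = 73.5°.

|H| = 0.284 (-10.9 dB), φ = 73.5°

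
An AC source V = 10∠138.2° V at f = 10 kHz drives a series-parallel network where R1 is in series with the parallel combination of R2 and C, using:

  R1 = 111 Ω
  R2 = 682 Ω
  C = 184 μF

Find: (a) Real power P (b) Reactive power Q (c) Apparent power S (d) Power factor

Step 1 — Angular frequency: ω = 2π·f = 2π·1e+04 = 6.283e+04 rad/s.
Step 2 — Component impedances:
  R1: Z = R = 111 Ω
  R2: Z = R = 682 Ω
  C: Z = 1/(jωC) = -j/(ω·C) = 0 - j0.0865 Ω
Step 3 — Parallel branch: R2 || C = 1/(1/R2 + 1/C) = 1.097e-05 - j0.0865 Ω.
Step 4 — Series with R1: Z_total = R1 + (R2 || C) = 111 - j0.0865 Ω = 111∠-0.0° Ω.
Step 5 — Source phasor: V = 10∠138.2° V = -7.455 + j6.665 V.
Step 6 — Current: I = V / Z = -0.06721 + j0.06 A = 0.09009∠138.2° A.
Step 7 — Complex power: S = V·I* = 0.9009 - j0.000702 VA.
Step 8 — Real power: P = Re(S) = 0.9009 W.
Step 9 — Reactive power: Q = Im(S) = -0.000702 VAR.
Step 10 — Apparent power: |S| = 0.9009 VA.
Step 11 — Power factor: PF = P/|S| = 1 (leading).

(a) P = 0.9009 W  (b) Q = -0.000702 VAR  (c) S = 0.9009 VA  (d) PF = 1 (leading)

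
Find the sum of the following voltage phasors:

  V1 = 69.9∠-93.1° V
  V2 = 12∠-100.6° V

Step 1 — Convert each phasor to rectangular form:
  V1 = 69.9·(cos(-93.1°) + j·sin(-93.1°)) = -3.78 - j69.8 V
  V2 = 12·(cos(-100.6°) + j·sin(-100.6°)) = -2.207 - j11.8 V
Step 2 — Sum components: V_total = -5.988 - j81.59 V.
Step 3 — Convert to polar: |V_total| = 81.81 V, ∠V_total = -94.2°.

V_total = 81.81∠-94.2° V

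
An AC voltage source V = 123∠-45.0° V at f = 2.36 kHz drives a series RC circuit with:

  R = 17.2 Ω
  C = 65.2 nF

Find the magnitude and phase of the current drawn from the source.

Step 1 — Angular frequency: ω = 2π·f = 2π·2360 = 1.483e+04 rad/s.
Step 2 — Component impedances:
  R: Z = R = 17.2 Ω
  C: Z = 1/(jωC) = -j/(ω·C) = 0 - j1034 Ω
Step 3 — Series combination: Z_total = R + C = 17.2 - j1034 Ω = 1034∠-89.0° Ω.
Step 4 — Source phasor: V = 123∠-45.0° V = 86.97 - j86.97 V.
Step 5 — Ohm's law: I = V / Z_total = (86.97 - j86.97) / (17.2 - j1034) = 0.08546 + j0.08267 A.
Step 6 — Convert to polar: |I| = 0.1189 A, ∠I = 44.0°.

I = 0.1189∠44.0° A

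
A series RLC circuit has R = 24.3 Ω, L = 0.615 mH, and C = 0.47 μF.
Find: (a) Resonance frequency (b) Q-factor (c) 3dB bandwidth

Step 1 — Resonance: ω₀ = 1/√(LC) = 1/√(0.000615·4.7e-07) = 5.882e+04 rad/s.
Step 2 — f₀ = ω₀/(2π) = 9361 Hz.
Step 3 — Series Q: Q = ω₀L/R = 5.882e+04·0.000615/24.3 = 1.489.
Step 4 — Bandwidth: Δω = ω₀/Q = 3.951e+04 rad/s; BW = Δω/(2π) = 6289 Hz.

(a) f₀ = 9361 Hz  (b) Q = 1.489  (c) BW = 6289 Hz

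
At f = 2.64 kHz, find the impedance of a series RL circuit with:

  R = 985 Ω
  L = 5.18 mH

Step 1 — Angular frequency: ω = 2π·f = 2π·2640 = 1.659e+04 rad/s.
Step 2 — Component impedances:
  R: Z = R = 985 Ω
  L: Z = jωL = j·1.659e+04·0.00518 = 0 + j85.92 Ω
Step 3 — Series combination: Z_total = R + L = 985 + j85.92 Ω = 988.7∠5.0° Ω.

Z = 985 + j85.92 Ω = 988.7∠5.0° Ω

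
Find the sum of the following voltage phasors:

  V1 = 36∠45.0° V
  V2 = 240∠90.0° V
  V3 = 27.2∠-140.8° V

Step 1 — Convert each phasor to rectangular form:
  V1 = 36·(cos(45.0°) + j·sin(45.0°)) = 25.46 + j25.46 V
  V2 = 240·(cos(90.0°) + j·sin(90.0°)) = 0 + j240 V
  V3 = 27.2·(cos(-140.8°) + j·sin(-140.8°)) = -21.08 - j17.19 V
Step 2 — Sum components: V_total = 4.377 + j248.3 V.
Step 3 — Convert to polar: |V_total| = 248.3 V, ∠V_total = 89.0°.

V_total = 248.3∠89.0° V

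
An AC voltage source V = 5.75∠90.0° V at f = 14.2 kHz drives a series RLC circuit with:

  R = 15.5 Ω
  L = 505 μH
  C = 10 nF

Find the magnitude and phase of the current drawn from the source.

Step 1 — Angular frequency: ω = 2π·f = 2π·1.42e+04 = 8.922e+04 rad/s.
Step 2 — Component impedances:
  R: Z = R = 15.5 Ω
  L: Z = jωL = j·8.922e+04·0.000505 = 0 + j45.06 Ω
  C: Z = 1/(jωC) = -j/(ω·C) = 0 - j1121 Ω
Step 3 — Series combination: Z_total = R + L + C = 15.5 - j1076 Ω = 1076∠-89.2° Ω.
Step 4 — Source phasor: V = 5.75∠90.0° V = 0 + j5.75 V.
Step 5 — Ohm's law: I = V / Z_total = (0 + j5.75) / (15.5 - j1076) = -0.005344 + j7.7e-05 A.
Step 6 — Convert to polar: |I| = 0.005345 A, ∠I = 179.2°.

I = 0.005345∠179.2° A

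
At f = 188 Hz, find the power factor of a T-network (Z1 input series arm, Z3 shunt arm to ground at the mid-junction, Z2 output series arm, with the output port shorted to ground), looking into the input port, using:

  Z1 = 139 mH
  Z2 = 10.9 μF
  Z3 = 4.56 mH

Step 1 — Angular frequency: ω = 2π·f = 2π·188 = 1181 rad/s.
Step 2 — Component impedances:
  Z1: Z = jωL = j·1181·0.139 = 0 + j164.2 Ω
  Z2: Z = 1/(jωC) = -j/(ω·C) = 0 - j77.67 Ω
  Z3: Z = jωL = j·1181·0.00456 = 0 + j5.386 Ω
Step 3 — With the output port shorted to ground, the output series arm Z2 runs from the junction to ground; the shunt arm Z3 also runs from the junction to ground. They appear in parallel: Z3 || Z2 = 0 + j5.788 Ω.
Step 4 — Series with input arm Z1: Z_in = Z1 + (Z3 || Z2) = 0 + j170 Ω = 170∠90.0° Ω.
Step 5 — Power factor: PF = cos(φ) = Re(Z)/|Z| = 0/170 = 0.
Step 6 — Type: Im(Z) = 170 ⇒ lagging (phase φ = 90.0°).

PF = 0 (lagging, φ = 90.0°)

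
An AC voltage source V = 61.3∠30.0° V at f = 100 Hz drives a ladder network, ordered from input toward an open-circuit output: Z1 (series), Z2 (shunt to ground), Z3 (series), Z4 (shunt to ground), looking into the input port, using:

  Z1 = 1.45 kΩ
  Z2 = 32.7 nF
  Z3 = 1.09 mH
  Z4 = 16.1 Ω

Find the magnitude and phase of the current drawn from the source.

Step 1 — Angular frequency: ω = 2π·f = 2π·100 = 628.3 rad/s.
Step 2 — Component impedances:
  Z1: Z = R = 1450 Ω
  Z2: Z = 1/(jωC) = -j/(ω·C) = 0 - j4.867e+04 Ω
  Z3: Z = jωL = j·628.3·0.00109 = 0 + j0.6849 Ω
  Z4: Z = R = 16.1 Ω
Step 3 — Ladder network (open output): work backward from the far end, alternating series and parallel combinations. Z_in = 1466 + j0.6796 Ω = 1466∠0.0° Ω.
Step 4 — Source phasor: V = 61.3∠30.0° V = 53.09 + j30.65 V.
Step 5 — Ohm's law: I = V / Z_total = (53.09 + j30.65) / (1466 + j0.6796) = 0.03622 + j0.02089 A.
Step 6 — Convert to polar: |I| = 0.04181 A, ∠I = 30.0°.

I = 0.04181∠30.0° A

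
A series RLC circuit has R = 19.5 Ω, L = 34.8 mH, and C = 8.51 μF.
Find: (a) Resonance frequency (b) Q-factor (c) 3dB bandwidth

Step 1 — Resonance condition Im(Z)=0 gives ω₀ = 1/√(LC).
Step 2 — ω₀ = 1/√(0.0348·8.51e-06) = 1838 rad/s.
Step 3 — f₀ = ω₀/(2π) = 292.5 Hz.
Step 4 — Series Q: Q = ω₀L/R = 1838·0.0348/19.5 = 3.279.
Step 5 — 3dB bandwidth: Δω = ω₀/Q = 560.3 rad/s; BW = Δω/(2π) = 89.18 Hz.

(a) f₀ = 292.5 Hz  (b) Q = 3.279  (c) BW = 89.18 Hz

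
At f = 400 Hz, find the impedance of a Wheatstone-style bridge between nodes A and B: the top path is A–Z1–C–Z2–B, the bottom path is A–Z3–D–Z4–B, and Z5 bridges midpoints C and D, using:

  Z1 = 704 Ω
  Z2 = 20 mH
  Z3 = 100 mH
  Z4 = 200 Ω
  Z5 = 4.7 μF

Step 1 — Angular frequency: ω = 2π·f = 2π·400 = 2513 rad/s.
Step 2 — Component impedances:
  Z1: Z = R = 704 Ω
  Z2: Z = jωL = j·2513·0.02 = 0 + j50.27 Ω
  Z3: Z = jωL = j·2513·0.1 = 0 + j251.3 Ω
  Z4: Z = R = 200 Ω
  Z5: Z = 1/(jωC) = -j/(ω·C) = 0 - j84.66 Ω
Step 3 — Bridge requires nodal analysis (the Z5 bridge couples midpoints C and D, so the two paths cannot be reduced to a simple series/parallel combination). Setting node B to ground and injecting 1 A at node A, the 3-node admittance system at A, C, D solves to V_A = Z_AB = 40.75 + j203.3 Ω = 207.3∠78.7° Ω.

Z = 40.75 + j203.3 Ω = 207.3∠78.7° Ω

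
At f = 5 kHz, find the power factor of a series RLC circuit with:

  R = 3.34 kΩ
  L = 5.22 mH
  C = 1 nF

Step 1 — Angular frequency: ω = 2π·f = 2π·5000 = 3.142e+04 rad/s.
Step 2 — Component impedances:
  R: Z = R = 3340 Ω
  L: Z = jωL = j·3.142e+04·0.00522 = 0 + j164 Ω
  C: Z = 1/(jωC) = -j/(ω·C) = 0 - j3.183e+04 Ω
Step 3 — Series combination: Z_total = R + L + C = 3340 - j3.167e+04 Ω = 3.184e+04∠-84.0° Ω.
Step 4 — Power factor: PF = cos(φ) = Re(Z)/|Z| = 3340/3.184e+04 = 0.1049.
Step 5 — Type: Im(Z) = -3.167e+04 ⇒ leading (phase φ = -84.0°).

PF = 0.1049 (leading, φ = -84.0°)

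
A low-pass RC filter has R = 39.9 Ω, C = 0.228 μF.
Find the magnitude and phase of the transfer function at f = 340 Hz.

Step 1 — Angular frequency: ω = 2π·340 = 2136 rad/s.
Step 2 — Transfer function: H(jω) = 1/(1 + jωRC).
Step 3 — Denominator: 1 + jωRC = 1 + j·2136·39.9·2.28e-07 = 1 + j0.01943.
Step 4 — H = 0.9996 - j0.01943.
Step 5 — Magnitude: |H| = 0.9998 (-0.0 dB); phase: φ = -1.1°.

|H| = 0.9998 (-0.0 dB), φ = -1.1°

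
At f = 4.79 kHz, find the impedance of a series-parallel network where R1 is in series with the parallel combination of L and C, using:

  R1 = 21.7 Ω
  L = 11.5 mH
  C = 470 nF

Step 1 — Angular frequency: ω = 2π·f = 2π·4790 = 3.01e+04 rad/s.
Step 2 — Component impedances:
  R1: Z = R = 21.7 Ω
  L: Z = jωL = j·3.01e+04·0.0115 = 0 + j346.1 Ω
  C: Z = 1/(jωC) = -j/(ω·C) = 0 - j70.69 Ω
Step 3 — Parallel branch: L || C = 1/(1/L + 1/C) = 0 - j88.84 Ω.
Step 4 — Series with R1: Z_total = R1 + (L || C) = 21.7 - j88.84 Ω = 91.45∠-76.3° Ω.

Z = 21.7 - j88.84 Ω = 91.45∠-76.3° Ω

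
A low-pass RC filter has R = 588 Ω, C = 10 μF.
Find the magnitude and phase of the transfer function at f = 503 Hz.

Step 1 — Angular frequency: ω = 2π·503 = 3160 rad/s.
Step 2 — Transfer function: H(jω) = 1/(1 + jωRC).
Step 3 — Denominator: 1 + jωRC = 1 + j·3160·588·1e-05 = 1 + j18.58.
Step 4 — H = 0.002887 - j0.05366.
Step 5 — Magnitude: |H| = 0.05373 (-25.4 dB); phase: φ = -86.9°.

|H| = 0.05373 (-25.4 dB), φ = -86.9°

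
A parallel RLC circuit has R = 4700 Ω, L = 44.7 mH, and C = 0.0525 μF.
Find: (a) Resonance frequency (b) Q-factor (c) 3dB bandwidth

Step 1 — Resonance: ω₀ = 1/√(LC) = 1/√(0.0447·5.25e-08) = 2.064e+04 rad/s.
Step 2 — f₀ = ω₀/(2π) = 3285 Hz.
Step 3 — Parallel Q: Q = R/(ω₀L) = 4700/(2.064e+04·0.0447) = 5.094.
Step 4 — Bandwidth: Δω = ω₀/Q = 4053 rad/s; BW = Δω/(2π) = 645 Hz.

(a) f₀ = 3285 Hz  (b) Q = 5.094  (c) BW = 645 Hz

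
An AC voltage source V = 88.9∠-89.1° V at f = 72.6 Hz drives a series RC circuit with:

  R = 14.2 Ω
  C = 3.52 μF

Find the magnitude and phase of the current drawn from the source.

Step 1 — Angular frequency: ω = 2π·f = 2π·72.6 = 456.2 rad/s.
Step 2 — Component impedances:
  R: Z = R = 14.2 Ω
  C: Z = 1/(jωC) = -j/(ω·C) = 0 - j622.8 Ω
Step 3 — Series combination: Z_total = R + C = 14.2 - j622.8 Ω = 623∠-88.7° Ω.
Step 4 — Source phasor: V = 88.9∠-89.1° V = 1.396 - j88.89 V.
Step 5 — Ohm's law: I = V / Z_total = (1.396 - j88.89) / (14.2 - j622.8) = 0.1427 - j0.001012 A.
Step 6 — Convert to polar: |I| = 0.1427 A, ∠I = -0.4°.

I = 0.1427∠-0.4° A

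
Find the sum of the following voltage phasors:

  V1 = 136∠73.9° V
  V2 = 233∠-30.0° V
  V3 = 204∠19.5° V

Step 1 — Convert each phasor to rectangular form:
  V1 = 136·(cos(73.9°) + j·sin(73.9°)) = 37.71 + j130.7 V
  V2 = 233·(cos(-30.0°) + j·sin(-30.0°)) = 201.8 - j116.5 V
  V3 = 204·(cos(19.5°) + j·sin(19.5°)) = 192.3 + j68.1 V
Step 2 — Sum components: V_total = 431.8 + j82.26 V.
Step 3 — Convert to polar: |V_total| = 439.6 V, ∠V_total = 10.8°.

V_total = 439.6∠10.8° V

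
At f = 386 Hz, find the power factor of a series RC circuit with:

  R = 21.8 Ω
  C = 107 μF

Step 1 — Angular frequency: ω = 2π·f = 2π·386 = 2425 rad/s.
Step 2 — Component impedances:
  R: Z = R = 21.8 Ω
  C: Z = 1/(jωC) = -j/(ω·C) = 0 - j3.853 Ω
Step 3 — Series combination: Z_total = R + C = 21.8 - j3.853 Ω = 22.14∠-10.0° Ω.
Step 4 — Power factor: PF = cos(φ) = Re(Z)/|Z| = 21.8/22.138 = 0.9847.
Step 5 — Type: Im(Z) = -3.853 ⇒ leading (phase φ = -10.0°).

PF = 0.9847 (leading, φ = -10.0°)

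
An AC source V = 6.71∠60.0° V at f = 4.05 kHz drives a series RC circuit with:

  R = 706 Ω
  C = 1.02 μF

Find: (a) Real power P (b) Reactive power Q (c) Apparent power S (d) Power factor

Step 1 — Angular frequency: ω = 2π·f = 2π·4050 = 2.545e+04 rad/s.
Step 2 — Component impedances:
  R: Z = R = 706 Ω
  C: Z = 1/(jωC) = -j/(ω·C) = 0 - j38.53 Ω
Step 3 — Series combination: Z_total = R + C = 706 - j38.53 Ω = 707.1∠-3.1° Ω.
Step 4 — Source phasor: V = 6.71∠60.0° V = 3.355 + j5.811 V.
Step 5 — Current: I = V / Z = 0.00429 + j0.008465 A = 0.00949∠63.1° A.
Step 6 — Complex power: S = V·I* = 0.06358 - j0.00347 VA.
Step 7 — Real power: P = Re(S) = 0.06358 W.
Step 8 — Reactive power: Q = Im(S) = -0.00347 VAR.
Step 9 — Apparent power: |S| = 0.06368 VA.
Step 10 — Power factor: PF = P/|S| = 0.9985 (leading).

(a) P = 0.06358 W  (b) Q = -0.00347 VAR  (c) S = 0.06368 VA  (d) PF = 0.9985 (leading)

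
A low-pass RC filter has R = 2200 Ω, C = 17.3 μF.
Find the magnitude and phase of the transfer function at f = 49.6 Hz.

Step 1 — Angular frequency: ω = 2π·49.6 = 311.6 rad/s.
Step 2 — Transfer function: H(jω) = 1/(1 + jωRC).
Step 3 — Denominator: 1 + jωRC = 1 + j·311.6·2200·1.73e-05 = 1 + j11.86.
Step 4 — H = 0.007058 - j0.08371.
Step 5 — Magnitude: |H| = 0.08401 (-21.5 dB); phase: φ = -85.2°.

|H| = 0.08401 (-21.5 dB), φ = -85.2°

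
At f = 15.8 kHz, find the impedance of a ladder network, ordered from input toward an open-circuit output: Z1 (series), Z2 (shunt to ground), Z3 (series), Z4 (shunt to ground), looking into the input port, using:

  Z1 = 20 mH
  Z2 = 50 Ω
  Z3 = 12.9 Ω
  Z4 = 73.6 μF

Step 1 — Angular frequency: ω = 2π·f = 2π·1.58e+04 = 9.927e+04 rad/s.
Step 2 — Component impedances:
  Z1: Z = jωL = j·9.927e+04·0.02 = 0 + j1985 Ω
  Z2: Z = R = 50 Ω
  Z3: Z = R = 12.9 Ω
  Z4: Z = 1/(jωC) = -j/(ω·C) = 0 - j0.1369 Ω
Step 3 — Ladder network (open output): work backward from the far end, alternating series and parallel combinations. Z_in = 10.25 + j1985 Ω = 1985∠89.7° Ω.

Z = 10.25 + j1985 Ω = 1985∠89.7° Ω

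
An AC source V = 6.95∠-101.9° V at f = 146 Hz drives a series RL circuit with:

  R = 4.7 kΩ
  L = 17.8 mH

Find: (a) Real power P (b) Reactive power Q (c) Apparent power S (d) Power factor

Step 1 — Angular frequency: ω = 2π·f = 2π·146 = 917.3 rad/s.
Step 2 — Component impedances:
  R: Z = R = 4700 Ω
  L: Z = jωL = j·917.3·0.0178 = 0 + j16.33 Ω
Step 3 — Series combination: Z_total = R + L = 4700 + j16.33 Ω = 4700∠0.2° Ω.
Step 4 — Source phasor: V = 6.95∠-101.9° V = -1.433 - j6.801 V.
Step 5 — Current: I = V / Z = -0.0003099 - j0.001446 A = 0.001479∠-102.1° A.
Step 6 — Complex power: S = V·I* = 0.01028 + j3.57e-05 VA.
Step 7 — Real power: P = Re(S) = 0.01028 W.
Step 8 — Reactive power: Q = Im(S) = 3.57e-05 VAR.
Step 9 — Apparent power: |S| = 0.01028 VA.
Step 10 — Power factor: PF = P/|S| = 1 (lagging).

(a) P = 0.01028 W  (b) Q = 3.57e-05 VAR  (c) S = 0.01028 VA  (d) PF = 1 (lagging)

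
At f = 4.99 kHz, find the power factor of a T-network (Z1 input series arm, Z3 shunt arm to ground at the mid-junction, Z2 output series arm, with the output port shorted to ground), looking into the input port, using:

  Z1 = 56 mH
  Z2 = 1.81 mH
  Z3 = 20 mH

Step 1 — Angular frequency: ω = 2π·f = 2π·4990 = 3.135e+04 rad/s.
Step 2 — Component impedances:
  Z1: Z = jωL = j·3.135e+04·0.056 = 0 + j1756 Ω
  Z2: Z = jωL = j·3.135e+04·0.00181 = 0 + j56.75 Ω
  Z3: Z = jωL = j·3.135e+04·0.02 = 0 + j627.1 Ω
Step 3 — With the output port shorted to ground, the output series arm Z2 runs from the junction to ground; the shunt arm Z3 also runs from the junction to ground. They appear in parallel: Z3 || Z2 = 0 + j52.04 Ω.
Step 4 — Series with input arm Z1: Z_in = Z1 + (Z3 || Z2) = 0 + j1808 Ω = 1808∠90.0° Ω.
Step 5 — Power factor: PF = cos(φ) = Re(Z)/|Z| = 0/1808 = 0.
Step 6 — Type: Im(Z) = 1808 ⇒ lagging (phase φ = 90.0°).

PF = 0 (lagging, φ = 90.0°)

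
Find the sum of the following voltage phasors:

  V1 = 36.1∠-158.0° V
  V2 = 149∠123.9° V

Step 1 — Convert each phasor to rectangular form:
  V1 = 36.1·(cos(-158.0°) + j·sin(-158.0°)) = -33.47 - j13.52 V
  V2 = 149·(cos(123.9°) + j·sin(123.9°)) = -83.1 + j123.7 V
Step 2 — Sum components: V_total = -116.6 + j110.1 V.
Step 3 — Convert to polar: |V_total| = 160.4 V, ∠V_total = 136.6°.

V_total = 160.4∠136.6° V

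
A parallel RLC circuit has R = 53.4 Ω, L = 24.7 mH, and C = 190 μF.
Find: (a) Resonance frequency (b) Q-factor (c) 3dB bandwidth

Step 1 — Resonance: ω₀ = 1/√(LC) = 1/√(0.0247·0.00019) = 461.6 rad/s.
Step 2 — f₀ = ω₀/(2π) = 73.47 Hz.
Step 3 — Parallel Q: Q = R/(ω₀L) = 53.4/(461.6·0.0247) = 4.683.
Step 4 — Bandwidth: Δω = ω₀/Q = 98.56 rad/s; BW = Δω/(2π) = 15.69 Hz.

(a) f₀ = 73.47 Hz  (b) Q = 4.683  (c) BW = 15.69 Hz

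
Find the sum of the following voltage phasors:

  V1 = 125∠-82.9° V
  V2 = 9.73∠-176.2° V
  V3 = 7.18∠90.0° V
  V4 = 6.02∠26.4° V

Step 1 — Convert each phasor to rectangular form:
  V1 = 125·(cos(-82.9°) + j·sin(-82.9°)) = 15.45 - j124 V
  V2 = 9.73·(cos(-176.2°) + j·sin(-176.2°)) = -9.709 - j0.6448 V
  V3 = 7.18·(cos(90.0°) + j·sin(90.0°)) = 0 + j7.18 V
  V4 = 6.02·(cos(26.4°) + j·sin(26.4°)) = 5.392 + j2.677 V
Step 2 — Sum components: V_total = 11.13 - j114.8 V.
Step 3 — Convert to polar: |V_total| = 115.4 V, ∠V_total = -84.5°.

V_total = 115.4∠-84.5° V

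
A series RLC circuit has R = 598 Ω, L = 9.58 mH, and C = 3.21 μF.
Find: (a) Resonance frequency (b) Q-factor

Step 1 — Resonance condition Im(Z)=0 gives ω₀ = 1/√(LC).
Step 2 — ω₀ = 1/√(0.00958·3.21e-06) = 5702 rad/s.
Step 3 — f₀ = ω₀/(2π) = 907.6 Hz.
Step 4 — Series Q: Q = ω₀L/R = 5702·0.00958/598 = 0.09135.

(a) f₀ = 907.6 Hz  (b) Q = 0.09135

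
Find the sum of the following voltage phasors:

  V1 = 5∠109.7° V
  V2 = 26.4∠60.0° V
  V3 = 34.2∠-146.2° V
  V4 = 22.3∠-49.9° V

Step 1 — Convert each phasor to rectangular form:
  V1 = 5·(cos(109.7°) + j·sin(109.7°)) = -1.685 + j4.707 V
  V2 = 26.4·(cos(60.0°) + j·sin(60.0°)) = 13.2 + j22.86 V
  V3 = 34.2·(cos(-146.2°) + j·sin(-146.2°)) = -28.42 - j19.03 V
  V4 = 22.3·(cos(-49.9°) + j·sin(-49.9°)) = 14.36 - j17.06 V
Step 2 — Sum components: V_total = -2.541 - j8.513 V.
Step 3 — Convert to polar: |V_total| = 8.884 V, ∠V_total = -106.6°.

V_total = 8.884∠-106.6° V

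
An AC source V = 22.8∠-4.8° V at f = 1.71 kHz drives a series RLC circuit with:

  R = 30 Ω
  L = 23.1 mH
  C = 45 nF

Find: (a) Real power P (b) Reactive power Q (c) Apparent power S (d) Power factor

Step 1 — Angular frequency: ω = 2π·f = 2π·1710 = 1.074e+04 rad/s.
Step 2 — Component impedances:
  R: Z = R = 30 Ω
  L: Z = jωL = j·1.074e+04·0.0231 = 0 + j248.2 Ω
  C: Z = 1/(jωC) = -j/(ω·C) = 0 - j2068 Ω
Step 3 — Series combination: Z_total = R + L + C = 30 - j1820 Ω = 1820∠-89.1° Ω.
Step 4 — Source phasor: V = 22.8∠-4.8° V = 22.72 - j1.908 V.
Step 5 — Current: I = V / Z = 0.001254 + j0.01246 A = 0.01253∠84.3° A.
Step 6 — Complex power: S = V·I* = 0.004706 - j0.2855 VA.
Step 7 — Real power: P = Re(S) = 0.004706 W.
Step 8 — Reactive power: Q = Im(S) = -0.2855 VAR.
Step 9 — Apparent power: |S| = 0.2856 VA.
Step 10 — Power factor: PF = P/|S| = 0.01648 (leading).

(a) P = 0.004706 W  (b) Q = -0.2855 VAR  (c) S = 0.2856 VA  (d) PF = 0.01648 (leading)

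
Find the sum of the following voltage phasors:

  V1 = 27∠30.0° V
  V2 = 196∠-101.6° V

Step 1 — Convert each phasor to rectangular form:
  V1 = 27·(cos(30.0°) + j·sin(30.0°)) = 23.38 + j13.5 V
  V2 = 196·(cos(-101.6°) + j·sin(-101.6°)) = -39.41 - j192 V
Step 2 — Sum components: V_total = -16.03 - j178.5 V.
Step 3 — Convert to polar: |V_total| = 179.2 V, ∠V_total = -95.1°.

V_total = 179.2∠-95.1° V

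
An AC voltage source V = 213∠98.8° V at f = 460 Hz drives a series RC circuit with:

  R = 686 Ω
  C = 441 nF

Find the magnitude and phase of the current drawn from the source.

Step 1 — Angular frequency: ω = 2π·f = 2π·460 = 2890 rad/s.
Step 2 — Component impedances:
  R: Z = R = 686 Ω
  C: Z = 1/(jωC) = -j/(ω·C) = 0 - j784.6 Ω
Step 3 — Series combination: Z_total = R + C = 686 - j784.6 Ω = 1042∠-48.8° Ω.
Step 4 — Source phasor: V = 213∠98.8° V = -32.59 + j210.5 V.
Step 5 — Ohm's law: I = V / Z_total = (-32.59 + j210.5) / (686 - j784.6) = -0.1726 + j0.1094 A.
Step 6 — Convert to polar: |I| = 0.2044 A, ∠I = 147.6°.

I = 0.2044∠147.6° A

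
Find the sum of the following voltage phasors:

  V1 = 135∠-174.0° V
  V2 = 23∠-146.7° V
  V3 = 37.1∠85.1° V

Step 1 — Convert each phasor to rectangular form:
  V1 = 135·(cos(-174.0°) + j·sin(-174.0°)) = -134.3 - j14.11 V
  V2 = 23·(cos(-146.7°) + j·sin(-146.7°)) = -19.22 - j12.63 V
  V3 = 37.1·(cos(85.1°) + j·sin(85.1°)) = 3.169 + j36.96 V
Step 2 — Sum components: V_total = -150.3 + j10.23 V.
Step 3 — Convert to polar: |V_total| = 150.7 V, ∠V_total = 176.1°.

V_total = 150.7∠176.1° V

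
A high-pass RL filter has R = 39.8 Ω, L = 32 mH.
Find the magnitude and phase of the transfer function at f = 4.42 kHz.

Step 1 — Angular frequency: ω = 2π·4420 = 2.777e+04 rad/s.
Step 2 — Transfer function: H(jω) = jωL/(R + jωL).
Step 3 — Numerator jωL = j·888.7; denominator R + jωL = 39.8 + j888.7.
Step 4 — H = 0.998 + j0.0447.
Step 5 — Magnitude: |H| = 0.999 (-0.0 dB); phase: φ = 2.6°.

|H| = 0.999 (-0.0 dB), φ = 2.6°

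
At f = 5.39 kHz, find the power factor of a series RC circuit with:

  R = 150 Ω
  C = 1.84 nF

Step 1 — Angular frequency: ω = 2π·f = 2π·5390 = 3.387e+04 rad/s.
Step 2 — Component impedances:
  R: Z = R = 150 Ω
  C: Z = 1/(jωC) = -j/(ω·C) = 0 - j1.605e+04 Ω
Step 3 — Series combination: Z_total = R + C = 150 - j1.605e+04 Ω = 1.605e+04∠-89.5° Ω.
Step 4 — Power factor: PF = cos(φ) = Re(Z)/|Z| = 150/16048 = 0.009347.
Step 5 — Type: Im(Z) = -1.605e+04 ⇒ leading (phase φ = -89.5°).

PF = 0.009347 (leading, φ = -89.5°)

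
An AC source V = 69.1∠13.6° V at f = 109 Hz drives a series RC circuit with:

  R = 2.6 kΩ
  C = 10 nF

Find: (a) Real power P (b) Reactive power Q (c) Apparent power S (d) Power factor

Step 1 — Angular frequency: ω = 2π·f = 2π·109 = 684.9 rad/s.
Step 2 — Component impedances:
  R: Z = R = 2600 Ω
  C: Z = 1/(jωC) = -j/(ω·C) = 0 - j1.46e+05 Ω
Step 3 — Series combination: Z_total = R + C = 2600 - j1.46e+05 Ω = 1.46e+05∠-89.0° Ω.
Step 4 — Source phasor: V = 69.1∠13.6° V = 67.16 + j16.25 V.
Step 5 — Current: I = V / Z = -0.0001031 + j0.0004618 A = 0.0004732∠102.6° A.
Step 6 — Complex power: S = V·I* = 0.0005821 - j0.03269 VA.
Step 7 — Real power: P = Re(S) = 0.0005821 W.
Step 8 — Reactive power: Q = Im(S) = -0.03269 VAR.
Step 9 — Apparent power: |S| = 0.0327 VA.
Step 10 — Power factor: PF = P/|S| = 0.0178 (leading).

(a) P = 0.0005821 W  (b) Q = -0.03269 VAR  (c) S = 0.0327 VA  (d) PF = 0.0178 (leading)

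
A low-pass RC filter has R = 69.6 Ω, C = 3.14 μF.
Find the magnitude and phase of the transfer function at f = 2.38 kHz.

Step 1 — Angular frequency: ω = 2π·2380 = 1.495e+04 rad/s.
Step 2 — Transfer function: H(jω) = 1/(1 + jωRC).
Step 3 — Denominator: 1 + jωRC = 1 + j·1.495e+04·69.6·3.14e-06 = 1 + j3.268.
Step 4 — H = 0.08561 - j0.2798.
Step 5 — Magnitude: |H| = 0.2926 (-10.7 dB); phase: φ = -73.0°.

|H| = 0.2926 (-10.7 dB), φ = -73.0°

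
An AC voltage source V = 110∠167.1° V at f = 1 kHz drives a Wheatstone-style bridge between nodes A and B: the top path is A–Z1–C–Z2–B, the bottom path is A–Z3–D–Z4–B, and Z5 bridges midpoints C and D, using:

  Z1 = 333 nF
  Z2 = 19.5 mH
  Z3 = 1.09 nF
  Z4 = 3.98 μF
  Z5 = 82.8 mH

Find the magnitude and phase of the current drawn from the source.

Step 1 — Angular frequency: ω = 2π·f = 2π·1000 = 6283 rad/s.
Step 2 — Component impedances:
  Z1: Z = 1/(jωC) = -j/(ω·C) = 0 - j477.9 Ω
  Z2: Z = jωL = j·6283·0.0195 = 0 + j122.5 Ω
  Z3: Z = 1/(jωC) = -j/(ω·C) = 0 - j1.46e+05 Ω
  Z4: Z = 1/(jωC) = -j/(ω·C) = 0 - j39.99 Ω
  Z5: Z = jωL = j·6283·0.0828 = 0 + j520.2 Ω
Step 3 — Bridge requires nodal analysis (the Z5 bridge couples midpoints C and D, so the two paths cannot be reduced to a simple series/parallel combination). Setting node B to ground and injecting 1 A at node A, the 3-node admittance system at A, C, D solves to V_A = Z_AB = 0 - j379.4 Ω = 379.4∠-90.0° Ω.
Step 4 — Source phasor: V = 110∠167.1° V = -107.2 + j24.56 V.
Step 5 — Ohm's law: I = V / Z_total = (-107.2 + j24.56) / (0 - j379.4) = -0.06473 - j0.2826 A.
Step 6 — Convert to polar: |I| = 0.2899 A, ∠I = -102.9°.

I = 0.2899∠-102.9° A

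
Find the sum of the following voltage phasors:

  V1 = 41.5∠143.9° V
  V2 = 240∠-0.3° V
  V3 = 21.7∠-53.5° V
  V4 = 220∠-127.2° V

Step 1 — Convert each phasor to rectangular form:
  V1 = 41.5·(cos(143.9°) + j·sin(143.9°)) = -33.53 + j24.45 V
  V2 = 240·(cos(-0.3°) + j·sin(-0.3°)) = 240 - j1.257 V
  V3 = 21.7·(cos(-53.5°) + j·sin(-53.5°)) = 12.91 - j17.44 V
  V4 = 220·(cos(-127.2°) + j·sin(-127.2°)) = -133 - j175.2 V
Step 2 — Sum components: V_total = 86.36 - j169.5 V.
Step 3 — Convert to polar: |V_total| = 190.2 V, ∠V_total = -63.0°.

V_total = 190.2∠-63.0° V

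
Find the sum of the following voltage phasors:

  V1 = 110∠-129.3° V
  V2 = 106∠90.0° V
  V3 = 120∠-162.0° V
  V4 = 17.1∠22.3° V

Step 1 — Convert each phasor to rectangular form:
  V1 = 110·(cos(-129.3°) + j·sin(-129.3°)) = -69.67 - j85.12 V
  V2 = 106·(cos(90.0°) + j·sin(90.0°)) = 0 + j106 V
  V3 = 120·(cos(-162.0°) + j·sin(-162.0°)) = -114.1 - j37.08 V
  V4 = 17.1·(cos(22.3°) + j·sin(22.3°)) = 15.82 + j6.489 V
Step 2 — Sum components: V_total = -168 - j9.716 V.
Step 3 — Convert to polar: |V_total| = 168.3 V, ∠V_total = -176.7°.

V_total = 168.3∠-176.7° V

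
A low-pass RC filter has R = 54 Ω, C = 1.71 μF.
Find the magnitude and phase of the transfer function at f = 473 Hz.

Step 1 — Angular frequency: ω = 2π·473 = 2972 rad/s.
Step 2 — Transfer function: H(jω) = 1/(1 + jωRC).
Step 3 — Denominator: 1 + jωRC = 1 + j·2972·54·1.71e-06 = 1 + j0.2744.
Step 4 — H = 0.93 - j0.2552.
Step 5 — Magnitude: |H| = 0.9643 (-0.3 dB); phase: φ = -15.3°.

|H| = 0.9643 (-0.3 dB), φ = -15.3°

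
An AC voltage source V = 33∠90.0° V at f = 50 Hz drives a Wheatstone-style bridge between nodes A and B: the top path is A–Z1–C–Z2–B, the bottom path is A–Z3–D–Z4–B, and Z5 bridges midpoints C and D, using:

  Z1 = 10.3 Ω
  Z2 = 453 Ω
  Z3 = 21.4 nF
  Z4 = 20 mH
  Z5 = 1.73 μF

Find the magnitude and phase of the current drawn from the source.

Step 1 — Angular frequency: ω = 2π·f = 2π·50 = 314.2 rad/s.
Step 2 — Component impedances:
  Z1: Z = R = 10.3 Ω
  Z2: Z = R = 453 Ω
  Z3: Z = 1/(jωC) = -j/(ω·C) = 0 - j1.487e+05 Ω
  Z4: Z = jωL = j·314.2·0.02 = 0 + j6.283 Ω
  Z5: Z = 1/(jωC) = -j/(ω·C) = 0 - j1840 Ω
Step 3 — Bridge requires nodal analysis (the Z5 bridge couples midpoints C and D, so the two paths cannot be reduced to a simple series/parallel combination). Setting node B to ground and injecting 1 A at node A, the 3-node admittance system at A, C, D solves to V_A = Z_AB = 436.6 - j106.7 Ω = 449.5∠-13.7° Ω.
Step 4 — Source phasor: V = 33∠90.0° V = 0 + j33 V.
Step 5 — Ohm's law: I = V / Z_total = (0 + j33) / (436.6 - j106.7) = -0.01743 + j0.07132 A.
Step 6 — Convert to polar: |I| = 0.07342 A, ∠I = 103.7°.

I = 0.07342∠103.7° A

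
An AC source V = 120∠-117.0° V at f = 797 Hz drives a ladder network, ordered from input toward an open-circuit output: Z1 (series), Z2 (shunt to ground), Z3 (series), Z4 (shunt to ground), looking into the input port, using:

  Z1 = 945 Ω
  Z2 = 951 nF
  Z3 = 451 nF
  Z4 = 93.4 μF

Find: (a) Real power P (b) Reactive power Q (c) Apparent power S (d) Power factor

Step 1 — Angular frequency: ω = 2π·f = 2π·797 = 5008 rad/s.
Step 2 — Component impedances:
  Z1: Z = R = 945 Ω
  Z2: Z = 1/(jωC) = -j/(ω·C) = 0 - j210 Ω
  Z3: Z = 1/(jωC) = -j/(ω·C) = 0 - j442.8 Ω
  Z4: Z = 1/(jωC) = -j/(ω·C) = 0 - j2.138 Ω
Step 3 — Ladder network (open output): work backward from the far end, alternating series and parallel combinations. Z_in = 945 - j142.7 Ω = 955.7∠-8.6° Ω.
Step 4 — Source phasor: V = 120∠-117.0° V = -54.48 - j106.9 V.
Step 5 — Current: I = V / Z = -0.03967 - j0.1191 A = 0.1256∠-108.4° A.
Step 6 — Complex power: S = V·I* = 14.9 - j2.249 VA.
Step 7 — Real power: P = Re(S) = 14.9 W.
Step 8 — Reactive power: Q = Im(S) = -2.249 VAR.
Step 9 — Apparent power: |S| = 15.07 VA.
Step 10 — Power factor: PF = P/|S| = 0.9888 (leading).

(a) P = 14.9 W  (b) Q = -2.249 VAR  (c) S = 15.07 VA  (d) PF = 0.9888 (leading)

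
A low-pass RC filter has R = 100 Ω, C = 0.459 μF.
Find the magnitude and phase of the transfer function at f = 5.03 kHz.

Step 1 — Angular frequency: ω = 2π·5030 = 3.16e+04 rad/s.
Step 2 — Transfer function: H(jω) = 1/(1 + jωRC).
Step 3 — Denominator: 1 + jωRC = 1 + j·3.16e+04·100·4.59e-07 = 1 + j1.451.
Step 4 — H = 0.3221 - j0.4673.
Step 5 — Magnitude: |H| = 0.5676 (-4.9 dB); phase: φ = -55.4°.

|H| = 0.5676 (-4.9 dB), φ = -55.4°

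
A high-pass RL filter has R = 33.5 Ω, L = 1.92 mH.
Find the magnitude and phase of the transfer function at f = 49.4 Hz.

Step 1 — Angular frequency: ω = 2π·49.4 = 310.4 rad/s.
Step 2 — Transfer function: H(jω) = jωL/(R + jωL).
Step 3 — Numerator jωL = j·0.5959; denominator R + jωL = 33.5 + j0.5959.
Step 4 — H = 0.0003164 + j0.01778.
Step 5 — Magnitude: |H| = 0.01779 (-35.0 dB); phase: φ = 89.0°.

|H| = 0.01779 (-35.0 dB), φ = 89.0°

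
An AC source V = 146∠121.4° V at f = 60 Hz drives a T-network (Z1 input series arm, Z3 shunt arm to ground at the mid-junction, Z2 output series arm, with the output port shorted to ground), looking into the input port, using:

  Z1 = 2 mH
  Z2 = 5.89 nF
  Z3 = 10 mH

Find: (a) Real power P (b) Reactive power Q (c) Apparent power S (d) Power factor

Step 1 — Angular frequency: ω = 2π·f = 2π·60 = 377 rad/s.
Step 2 — Component impedances:
  Z1: Z = jωL = j·377·0.002 = 0 + j0.754 Ω
  Z2: Z = 1/(jωC) = -j/(ω·C) = 0 - j4.504e+05 Ω
  Z3: Z = jωL = j·377·0.01 = 0 + j3.77 Ω
Step 3 — With the output port shorted to ground, the output series arm Z2 runs from the junction to ground; the shunt arm Z3 also runs from the junction to ground. They appear in parallel: Z3 || Z2 = 0 + j3.77 Ω.
Step 4 — Series with input arm Z1: Z_in = Z1 + (Z3 || Z2) = 0 + j4.524 Ω = 4.524∠90.0° Ω.
Step 5 — Source phasor: V = 146∠121.4° V = -76.07 + j124.6 V.
Step 6 — Current: I = V / Z = 27.55 + j16.81 A = 32.27∠31.4° A.
Step 7 — Complex power: S = V·I* = 0 + j4712 VA.
Step 8 — Real power: P = Re(S) = 0 W.
Step 9 — Reactive power: Q = Im(S) = 4712 VAR.
Step 10 — Apparent power: |S| = 4712 VA.
Step 11 — Power factor: PF = P/|S| = 0 (lagging).

(a) P = 0 W  (b) Q = 4712 VAR  (c) S = 4712 VA  (d) PF = 0 (lagging)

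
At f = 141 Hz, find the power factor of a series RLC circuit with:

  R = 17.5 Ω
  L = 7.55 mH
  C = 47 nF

Step 1 — Angular frequency: ω = 2π·f = 2π·141 = 885.9 rad/s.
Step 2 — Component impedances:
  R: Z = R = 17.5 Ω
  L: Z = jωL = j·885.9·0.00755 = 0 + j6.689 Ω
  C: Z = 1/(jωC) = -j/(ω·C) = 0 - j2.402e+04 Ω
Step 3 — Series combination: Z_total = R + L + C = 17.5 - j2.401e+04 Ω = 2.401e+04∠-90.0° Ω.
Step 4 — Power factor: PF = cos(φ) = Re(Z)/|Z| = 17.5/2.401e+04 = 0.0007289.
Step 5 — Type: Im(Z) = -2.401e+04 ⇒ leading (phase φ = -90.0°).

PF = 0.0007289 (leading, φ = -90.0°)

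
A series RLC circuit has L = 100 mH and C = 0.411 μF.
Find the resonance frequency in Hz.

Step 1 — Resonance condition Im(Z)=0 gives ω₀ = 1/√(LC).
Step 2 — ω₀ = 1/√(0.1·4.11e-07) = 4933 rad/s.
Step 3 — f₀ = ω₀/(2π) = 785.1 Hz.

f₀ = 785.1 Hz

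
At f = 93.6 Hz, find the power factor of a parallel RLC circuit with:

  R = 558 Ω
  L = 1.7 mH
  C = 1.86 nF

Step 1 — Angular frequency: ω = 2π·f = 2π·93.6 = 588.1 rad/s.
Step 2 — Component impedances:
  R: Z = R = 558 Ω
  L: Z = jωL = j·588.1·0.0017 = 0 + j0.9998 Ω
  C: Z = 1/(jωC) = -j/(ω·C) = 0 - j9.142e+05 Ω
Step 3 — Parallel combination: 1/Z_total = 1/R + 1/L + 1/C; Z_total = 0.001791 + j0.9998 Ω = 0.9998∠89.9° Ω.
Step 4 — Power factor: PF = cos(φ) = Re(Z)/|Z| = 0.0017913/0.99978 = 0.001792.
Step 5 — Type: Im(Z) = 0.9998 ⇒ lagging (phase φ = 89.9°).

PF = 0.001792 (lagging, φ = 89.9°)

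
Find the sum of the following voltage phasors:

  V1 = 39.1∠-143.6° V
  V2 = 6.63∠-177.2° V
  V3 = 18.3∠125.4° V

Step 1 — Convert each phasor to rectangular form:
  V1 = 39.1·(cos(-143.6°) + j·sin(-143.6°)) = -31.47 - j23.2 V
  V2 = 6.63·(cos(-177.2°) + j·sin(-177.2°)) = -6.622 - j0.3239 V
  V3 = 18.3·(cos(125.4°) + j·sin(125.4°)) = -10.6 + j14.92 V
Step 2 — Sum components: V_total = -48.69 - j8.61 V.
Step 3 — Convert to polar: |V_total| = 49.45 V, ∠V_total = -170.0°.

V_total = 49.45∠-170.0° V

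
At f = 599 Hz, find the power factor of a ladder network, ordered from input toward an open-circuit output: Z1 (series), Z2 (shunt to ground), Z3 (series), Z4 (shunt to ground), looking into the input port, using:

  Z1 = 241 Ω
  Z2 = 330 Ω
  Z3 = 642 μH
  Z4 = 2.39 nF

Step 1 — Angular frequency: ω = 2π·f = 2π·599 = 3764 rad/s.
Step 2 — Component impedances:
  Z1: Z = R = 241 Ω
  Z2: Z = R = 330 Ω
  Z3: Z = jωL = j·3764·0.000642 = 0 + j2.416 Ω
  Z4: Z = 1/(jωC) = -j/(ω·C) = 0 - j1.112e+05 Ω
Step 3 — Ladder network (open output): work backward from the far end, alternating series and parallel combinations. Z_in = 571 - j0.9796 Ω = 571∠-0.1° Ω.
Step 4 — Power factor: PF = cos(φ) = Re(Z)/|Z| = 571/571 = 1.
Step 5 — Type: Im(Z) = -0.9796 ⇒ leading (phase φ = -0.1°).

PF = 1 (leading, φ = -0.1°)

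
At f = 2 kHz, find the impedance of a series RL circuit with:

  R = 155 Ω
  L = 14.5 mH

Step 1 — Angular frequency: ω = 2π·f = 2π·2000 = 1.257e+04 rad/s.
Step 2 — Component impedances:
  R: Z = R = 155 Ω
  L: Z = jωL = j·1.257e+04·0.0145 = 0 + j182.2 Ω
Step 3 — Series combination: Z_total = R + L = 155 + j182.2 Ω = 239.2∠49.6° Ω.

Z = 155 + j182.2 Ω = 239.2∠49.6° Ω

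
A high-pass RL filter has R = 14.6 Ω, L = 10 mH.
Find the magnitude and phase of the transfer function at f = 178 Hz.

Step 1 — Angular frequency: ω = 2π·178 = 1118 rad/s.
Step 2 — Transfer function: H(jω) = jωL/(R + jωL).
Step 3 — Numerator jωL = j·11.18; denominator R + jωL = 14.6 + j11.18.
Step 4 — H = 0.3698 + j0.4828.
Step 5 — Magnitude: |H| = 0.6081 (-4.3 dB); phase: φ = 52.5°.

|H| = 0.6081 (-4.3 dB), φ = 52.5°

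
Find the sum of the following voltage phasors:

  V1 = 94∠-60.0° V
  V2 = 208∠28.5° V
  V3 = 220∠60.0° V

Step 1 — Convert each phasor to rectangular form:
  V1 = 94·(cos(-60.0°) + j·sin(-60.0°)) = 47 - j81.41 V
  V2 = 208·(cos(28.5°) + j·sin(28.5°)) = 182.8 + j99.25 V
  V3 = 220·(cos(60.0°) + j·sin(60.0°)) = 110 + j190.5 V
Step 2 — Sum components: V_total = 339.8 + j208.4 V.
Step 3 — Convert to polar: |V_total| = 398.6 V, ∠V_total = 31.5°.

V_total = 398.6∠31.5° V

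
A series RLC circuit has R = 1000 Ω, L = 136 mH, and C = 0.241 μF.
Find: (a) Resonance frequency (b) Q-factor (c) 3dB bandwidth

Step 1 — Resonance condition Im(Z)=0 gives ω₀ = 1/√(LC).
Step 2 — ω₀ = 1/√(0.136·2.41e-07) = 5524 rad/s.
Step 3 — f₀ = ω₀/(2π) = 879.1 Hz.
Step 4 — Series Q: Q = ω₀L/R = 5524·0.136/1000 = 0.7512.
Step 5 — 3dB bandwidth: Δω = ω₀/Q = 7353 rad/s; BW = Δω/(2π) = 1170 Hz.

(a) f₀ = 879.1 Hz  (b) Q = 0.7512  (c) BW = 1170 Hz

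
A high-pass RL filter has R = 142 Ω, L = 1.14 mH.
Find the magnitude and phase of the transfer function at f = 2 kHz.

Step 1 — Angular frequency: ω = 2π·2000 = 1.257e+04 rad/s.
Step 2 — Transfer function: H(jω) = jωL/(R + jωL).
Step 3 — Numerator jωL = j·14.33; denominator R + jωL = 142 + j14.33.
Step 4 — H = 0.01008 + j0.09987.
Step 5 — Magnitude: |H| = 0.1004 (-20.0 dB); phase: φ = 84.2°.

|H| = 0.1004 (-20.0 dB), φ = 84.2°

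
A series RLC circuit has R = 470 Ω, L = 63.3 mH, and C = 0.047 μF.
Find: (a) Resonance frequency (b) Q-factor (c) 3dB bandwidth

Step 1 — Resonance condition Im(Z)=0 gives ω₀ = 1/√(LC).
Step 2 — ω₀ = 1/√(0.0633·4.7e-08) = 1.833e+04 rad/s.
Step 3 — f₀ = ω₀/(2π) = 2918 Hz.
Step 4 — Series Q: Q = ω₀L/R = 1.833e+04·0.0633/470 = 2.469.
Step 5 — 3dB bandwidth: Δω = ω₀/Q = 7425 rad/s; BW = Δω/(2π) = 1182 Hz.

(a) f₀ = 2918 Hz  (b) Q = 2.469  (c) BW = 1182 Hz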